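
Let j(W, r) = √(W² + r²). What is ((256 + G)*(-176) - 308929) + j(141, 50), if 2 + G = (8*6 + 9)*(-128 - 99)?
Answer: 1923631 + √22381 ≈ 1.9238e+6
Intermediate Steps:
G = -12941 (G = -2 + (8*6 + 9)*(-128 - 99) = -2 + (48 + 9)*(-227) = -2 + 57*(-227) = -2 - 12939 = -12941)
((256 + G)*(-176) - 308929) + j(141, 50) = ((256 - 12941)*(-176) - 308929) + √(141² + 50²) = (-12685*(-176) - 308929) + √(19881 + 2500) = (2232560 - 308929) + √22381 = 1923631 + √22381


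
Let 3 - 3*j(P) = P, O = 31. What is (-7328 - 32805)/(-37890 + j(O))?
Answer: 120399/113698 ≈ 1.0589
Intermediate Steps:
j(P) = 1 - P/3
(-7328 - 32805)/(-37890 + j(O)) = (-7328 - 32805)/(-37890 + (1 - ⅓*31)) = -40133/(-37890 + (1 - 31/3)) = -40133/(-37890 - 28/3) = -40133/(-113698/3) = -40133*(-3/113698) = 120399/113698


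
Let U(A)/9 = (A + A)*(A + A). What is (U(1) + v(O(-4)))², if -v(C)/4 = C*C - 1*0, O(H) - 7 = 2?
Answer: 82944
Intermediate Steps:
O(H) = 9 (O(H) = 7 + 2 = 9)
U(A) = 36*A² (U(A) = 9*((A + A)*(A + A)) = 9*((2*A)*(2*A)) = 9*(4*A²) = 36*A²)
v(C) = -4*C² (v(C) = -4*(C*C - 1*0) = -4*(C² + 0) = -4*C²)
(U(1) + v(O(-4)))² = (36*1² - 4*9²)² = (36*1 - 4*81)² = (36 - 324)² = (-288)² = 82944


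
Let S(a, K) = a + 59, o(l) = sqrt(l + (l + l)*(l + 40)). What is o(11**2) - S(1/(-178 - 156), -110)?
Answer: -19705/334 + 11*sqrt(323) ≈ 138.70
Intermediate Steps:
o(l) = sqrt(l + 2*l*(40 + l)) (o(l) = sqrt(l + (2*l)*(40 + l)) = sqrt(l + 2*l*(40 + l)))
S(a, K) = 59 + a
o(11**2) - S(1/(-178 - 156), -110) = sqrt(11**2*(81 + 2*11**2)) - (59 + 1/(-178 - 156)) = sqrt(121*(81 + 2*121)) - (59 + 1/(-334)) = sqrt(121*(81 + 242)) - (59 - 1/334) = sqrt(121*323) - 1*19705/334 = sqrt(39083) - 19705/334 = 11*sqrt(323) - 19705/334 = -19705/334 + 11*sqrt(323)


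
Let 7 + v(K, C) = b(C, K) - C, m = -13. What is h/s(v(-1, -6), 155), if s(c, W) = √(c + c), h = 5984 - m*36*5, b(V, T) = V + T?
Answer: -2081*I ≈ -2081.0*I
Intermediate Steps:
b(V, T) = T + V
v(K, C) = -7 + K (v(K, C) = -7 + ((K + C) - C) = -7 + ((C + K) - C) = -7 + K)
h = 8324 (h = 5984 - (-13*36)*5 = 5984 - (-468)*5 = 5984 - 1*(-2340) = 5984 + 2340 = 8324)
s(c, W) = √2*√c (s(c, W) = √(2*c) = √2*√c)
h/s(v(-1, -6), 155) = 8324/((√2*√(-7 - 1))) = 8324/((√2*√(-8))) = 8324/((√2*(2*I*√2))) = 8324/((4*I)) = 8324*(-I/4) = -2081*I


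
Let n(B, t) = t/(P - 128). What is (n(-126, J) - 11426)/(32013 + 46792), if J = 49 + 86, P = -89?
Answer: -2479577/17100685 ≈ -0.14500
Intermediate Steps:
J = 135
n(B, t) = -t/217 (n(B, t) = t/(-89 - 128) = t/(-217) = -t/217)
(n(-126, J) - 11426)/(32013 + 46792) = (-1/217*135 - 11426)/(32013 + 46792) = (-135/217 - 11426)/78805 = -2479577/217*1/78805 = -2479577/17100685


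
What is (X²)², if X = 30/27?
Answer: 10000/6561 ≈ 1.5242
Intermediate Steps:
X = 10/9 (X = 30*(1/27) = 10/9 ≈ 1.1111)
(X²)² = ((10/9)²)² = (100/81)² = 10000/6561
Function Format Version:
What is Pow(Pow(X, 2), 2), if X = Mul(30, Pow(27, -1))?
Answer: Rational(10000, 6561) ≈ 1.5242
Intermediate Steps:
X = Rational(10, 9) (X = Mul(30, Rational(1, 27)) = Rational(10, 9) ≈ 1.1111)
Pow(Pow(X, 2), 2) = Pow(Pow(Rational(10, 9), 2), 2) = Pow(Rational(100, 81), 2) = Rational(10000, 6561)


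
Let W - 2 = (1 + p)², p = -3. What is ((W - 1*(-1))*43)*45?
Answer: 13545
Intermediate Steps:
W = 6 (W = 2 + (1 - 3)² = 2 + (-2)² = 2 + 4 = 6)
((W - 1*(-1))*43)*45 = ((6 - 1*(-1))*43)*45 = ((6 + 1)*43)*45 = (7*43)*45 = 301*45 = 13545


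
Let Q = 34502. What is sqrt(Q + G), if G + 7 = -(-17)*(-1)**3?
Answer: sqrt(34478) ≈ 185.68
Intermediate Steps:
G = -24 (G = -7 - (-17)*(-1)**3 = -7 - (-17)*(-1) = -7 - 17*1 = -7 - 17 = -24)
sqrt(Q + G) = sqrt(34502 - 24) = sqrt(34478)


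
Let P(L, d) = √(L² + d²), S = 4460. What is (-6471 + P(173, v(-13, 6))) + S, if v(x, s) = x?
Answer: -2011 + √30098 ≈ -1837.5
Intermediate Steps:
(-6471 + P(173, v(-13, 6))) + S = (-6471 + √(173² + (-13)²)) + 4460 = (-6471 + √(29929 + 169)) + 4460 = (-6471 + √30098) + 4460 = -2011 + √30098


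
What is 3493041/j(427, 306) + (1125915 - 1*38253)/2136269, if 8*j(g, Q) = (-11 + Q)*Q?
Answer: 586223381186/1890598065 ≈ 310.07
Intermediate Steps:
j(g, Q) = Q*(-11 + Q)/8 (j(g, Q) = ((-11 + Q)*Q)/8 = (Q*(-11 + Q))/8 = Q*(-11 + Q)/8)
3493041/j(427, 306) + (1125915 - 1*38253)/2136269 = 3493041/(((1/8)*306*(-11 + 306))) + (1125915 - 1*38253)/2136269 = 3493041/(((1/8)*306*295)) + (1125915 - 38253)*(1/2136269) = 3493041/(45135/4) + 1087662*(1/2136269) = 3493041*(4/45135) + 1087662/2136269 = 273964/885 + 1087662/2136269 = 586223381186/1890598065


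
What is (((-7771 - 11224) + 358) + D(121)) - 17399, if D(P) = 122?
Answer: -35914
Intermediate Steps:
(((-7771 - 11224) + 358) + D(121)) - 17399 = (((-7771 - 11224) + 358) + 122) - 17399 = ((-18995 + 358) + 122) - 17399 = (-18637 + 122) - 17399 = -18515 - 17399 = -35914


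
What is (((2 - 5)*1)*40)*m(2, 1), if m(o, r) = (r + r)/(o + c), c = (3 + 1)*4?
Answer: -40/3 ≈ -13.333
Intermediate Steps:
c = 16 (c = 4*4 = 16)
m(o, r) = 2*r/(16 + o) (m(o, r) = (r + r)/(o + 16) = (2*r)/(16 + o) = 2*r/(16 + o))
(((2 - 5)*1)*40)*m(2, 1) = (((2 - 5)*1)*40)*(2*1/(16 + 2)) = (-3*1*40)*(2*1/18) = (-3*40)*(2*1*(1/18)) = -120*1/9 = -40/3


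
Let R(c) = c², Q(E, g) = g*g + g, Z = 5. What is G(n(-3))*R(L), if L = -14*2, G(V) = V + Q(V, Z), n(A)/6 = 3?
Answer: 37632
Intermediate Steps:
n(A) = 18 (n(A) = 6*3 = 18)
Q(E, g) = g + g² (Q(E, g) = g² + g = g + g²)
G(V) = 30 + V (G(V) = V + 5*(1 + 5) = V + 5*6 = V + 30 = 30 + V)
L = -28
G(n(-3))*R(L) = (30 + 18)*(-28)² = 48*784 = 37632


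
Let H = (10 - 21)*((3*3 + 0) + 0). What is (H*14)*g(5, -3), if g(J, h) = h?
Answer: 4158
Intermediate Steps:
H = -99 (H = -11*((9 + 0) + 0) = -11*(9 + 0) = -11*9 = -99)
(H*14)*g(5, -3) = -99*14*(-3) = -1386*(-3) = 4158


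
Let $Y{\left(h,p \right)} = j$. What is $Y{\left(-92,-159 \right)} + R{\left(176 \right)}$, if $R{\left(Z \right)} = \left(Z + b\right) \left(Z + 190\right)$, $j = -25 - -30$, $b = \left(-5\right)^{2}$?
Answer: $73571$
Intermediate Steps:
$b = 25$
$j = 5$ ($j = -25 + 30 = 5$)
$Y{\left(h,p \right)} = 5$
$R{\left(Z \right)} = \left(25 + Z\right) \left(190 + Z\right)$ ($R{\left(Z \right)} = \left(Z + 25\right) \left(Z + 190\right) = \left(25 + Z\right) \left(190 + Z\right)$)
$Y{\left(-92,-159 \right)} + R{\left(176 \right)} = 5 + \left(4750 + 176^{2} + 215 \cdot 176\right) = 5 + \left(4750 + 30976 + 37840\right) = 5 + 73566 = 73571$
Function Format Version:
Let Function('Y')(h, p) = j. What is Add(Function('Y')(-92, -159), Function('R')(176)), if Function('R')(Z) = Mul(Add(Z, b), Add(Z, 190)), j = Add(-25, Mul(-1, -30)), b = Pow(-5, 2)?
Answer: 73571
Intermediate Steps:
b = 25
j = 5 (j = Add(-25, 30) = 5)
Function('Y')(h, p) = 5
Function('R')(Z) = Mul(Add(25, Z), Add(190, Z)) (Function('R')(Z) = Mul(Add(Z, 25), Add(Z, 190)) = Mul(Add(25, Z), Add(190, Z)))
Add(Function('Y')(-92, -159), Function('R')(176)) = Add(5, Add(4750, Pow(176, 2), Mul(215, 176))) = Add(5, Add(4750, 30976, 37840)) = Add(5, 73566) = 73571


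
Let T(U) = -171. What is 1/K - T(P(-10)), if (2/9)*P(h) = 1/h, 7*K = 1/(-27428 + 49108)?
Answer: 151931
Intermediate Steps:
K = 1/151760 (K = 1/(7*(-27428 + 49108)) = (1/7)/21680 = (1/7)*(1/21680) = 1/151760 ≈ 6.5894e-6)
P(h) = 9/(2*h)
1/K - T(P(-10)) = 1/(1/151760) - 1*(-171) = 151760 + 171 = 151931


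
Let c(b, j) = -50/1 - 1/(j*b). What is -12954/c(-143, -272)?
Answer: 167952928/648267 ≈ 259.08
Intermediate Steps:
c(b, j) = -50 - 1/(b*j) (c(b, j) = -50*1 - 1/(b*j) = -50 - 1/(b*j))
-12954/c(-143, -272) = -12954/(-50 - 1/(-143*(-272))) = -12954/(-50 - 1*(-1/143)*(-1/272)) = -12954/(-50 - 1/38896) = -12954/(-1944801/38896) = -12954*(-38896/1944801) = 167952928/648267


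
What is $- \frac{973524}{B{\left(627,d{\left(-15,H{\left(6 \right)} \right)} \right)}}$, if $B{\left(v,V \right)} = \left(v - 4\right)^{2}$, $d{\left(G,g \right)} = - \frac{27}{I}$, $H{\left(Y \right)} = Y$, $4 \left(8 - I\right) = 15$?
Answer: $- \frac{973524}{388129} \approx -2.5082$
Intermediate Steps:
$I = \frac{17}{4}$ ($I = 8 - \frac{15}{4} = \frac{17}{4} \approx 4.25$)
$d{\left(G,g \right)} = - \frac{108}{17}$ ($d{\left(G,g \right)} = - \frac{27}{\frac{17}{4}} = \left(-27\right) \frac{4}{17} = - \frac{108}{17}$)
$B{\left(v,V \right)} = \left(-4 + v\right)^{2}$
$- \frac{973524}{B{\left(627,d{\left(-15,H{\left(6 \right)} \right)} \right)}} = - \frac{973524}{\left(-4 + 627\right)^{2}} = - \frac{973524}{623^{2}} = - \frac{973524}{388129}$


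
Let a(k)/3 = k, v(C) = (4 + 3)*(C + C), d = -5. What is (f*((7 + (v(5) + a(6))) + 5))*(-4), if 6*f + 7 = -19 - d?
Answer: 1400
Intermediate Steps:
f = -7/2 (f = -7/6 + (-19 - 1*(-5))/6 = -7/6 + (-19 + 5)/6 = -7/6 + (⅙)*(-14) = -7/6 - 7/3 = -7/2 ≈ -3.5000)
v(C) = 14*C (v(C) = 7*(2*C) = 14*C)
a(k) = 3*k
(f*((7 + (v(5) + a(6))) + 5))*(-4) = -7*((7 + (14*5 + 3*6)) + 5)/2*(-4) = -7*((7 + (70 + 18)) + 5)/2*(-4) = -7*((7 + 88) + 5)/2*(-4) = -7*(95 + 5)/2*(-4) = -7/2*100*(-4) = -350*(-4) = 1400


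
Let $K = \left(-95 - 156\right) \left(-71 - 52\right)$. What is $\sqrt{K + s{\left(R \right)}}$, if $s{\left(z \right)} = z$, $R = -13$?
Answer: $2 \sqrt{7715} \approx 175.67$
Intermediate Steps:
$K = 30873$ ($K = \left(-251\right) \left(-123\right) = 30873$)
$\sqrt{K + s{\left(R \right)}} = \sqrt{30873 - 13} = \sqrt{30860} = 2 \sqrt{7715}$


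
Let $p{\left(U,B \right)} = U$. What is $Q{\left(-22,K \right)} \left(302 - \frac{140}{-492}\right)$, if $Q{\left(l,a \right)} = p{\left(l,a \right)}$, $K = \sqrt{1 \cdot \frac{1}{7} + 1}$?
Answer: $- \frac{817982}{123} \approx -6650.3$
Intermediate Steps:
$K = \frac{2 \sqrt{14}}{7}$ ($K = \sqrt{1 \cdot \frac{1}{7} + 1} = \sqrt{\frac{1}{7} + 1} = \sqrt{\frac{8}{7}} = \frac{2 \sqrt{14}}{7} \approx 1.069$)
$Q{\left(l,a \right)} = l$
$Q{\left(-22,K \right)} \left(302 - \frac{140}{-492}\right) = - 22 \left(302 - \frac{140}{-492}\right) = - 22 \left(302 - - \frac{35}{123}\right) = - 22 \left(302 + \frac{35}{123}\right) = \left(-22\right) \frac{37181}{123} = - \frac{817982}{123}$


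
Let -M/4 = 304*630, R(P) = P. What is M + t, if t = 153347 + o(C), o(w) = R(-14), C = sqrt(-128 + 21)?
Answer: -612747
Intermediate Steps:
M = -766080 (M = -1216*630 = -4*191520 = -766080)
C = I*sqrt(107) (C = sqrt(-107) = I*sqrt(107) ≈ 10.344*I)
o(w) = -14
t = 153333 (t = 153347 - 14 = 153333)
M + t = -766080 + 153333 = -612747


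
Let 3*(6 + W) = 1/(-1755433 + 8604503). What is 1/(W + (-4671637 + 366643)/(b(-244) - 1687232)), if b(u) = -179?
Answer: -34671588173310/119573911585709 ≈ -0.28996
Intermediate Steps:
W = -123283259/20547210 (W = -6 + 1/(3*(-1755433 + 8604503)) = -6 + (⅓)/6849070 = -6 + (⅓)*(1/6849070) = -6 + 1/20547210 = -123283259/20547210 ≈ -6.0000)
1/(W + (-4671637 + 366643)/(b(-244) - 1687232)) = 1/(-123283259/20547210 + (-4671637 + 366643)/(-179 - 1687232)) = 1/(-123283259/20547210 - 4304994/(-1687411)) = 1/(-123283259/20547210 - 4304994*(-1/1687411)) = 1/(-123283259/20547210 + 4304994/1687411) = 1/(-119573911585709/34671588173310) = -34671588173310/119573911585709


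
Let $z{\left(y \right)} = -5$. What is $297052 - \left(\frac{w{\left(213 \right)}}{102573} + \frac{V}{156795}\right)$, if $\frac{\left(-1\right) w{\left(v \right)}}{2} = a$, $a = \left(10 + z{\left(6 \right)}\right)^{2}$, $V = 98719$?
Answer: $\frac{1592485818124861}{5360977845} \approx 2.9705 \cdot 10^{5}$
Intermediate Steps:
$a = 25$ ($a = \left(10 - 5\right)^{2} = 5^{2} = 25$)
$w{\left(v \right)} = -50$ ($w{\left(v \right)} = \left(-2\right) 25 = -50$)
$297052 - \left(\frac{w{\left(213 \right)}}{102573} + \frac{V}{156795}\right) = 297052 - \left(- \frac{50}{102573} + \frac{98719}{156795}\right) = 297052 - \frac{3372688079}{5360977845} = \frac{1592485818124861}{5360977845}$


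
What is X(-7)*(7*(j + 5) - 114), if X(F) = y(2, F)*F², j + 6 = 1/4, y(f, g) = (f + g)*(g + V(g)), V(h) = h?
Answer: -818055/2 ≈ -4.0903e+5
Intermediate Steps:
y(f, g) = 2*g*(f + g) (y(f, g) = (f + g)*(g + g) = (f + g)*(2*g) = 2*g*(f + g))
j = -23/4 (j = -6 + 1/4 = -6 + ¼ = -23/4 ≈ -5.7500)
X(F) = 2*F³*(2 + F) (X(F) = (2*F*(2 + F))*F² = 2*F³*(2 + F))
X(-7)*(7*(j + 5) - 114) = (2*(-7)³*(2 - 7))*(7*(-23/4 + 5) - 114) = (2*(-343)*(-5))*(7*(-¾) - 114) = 3430*(-21/4 - 114) = 3430*(-477/4) = -818055/2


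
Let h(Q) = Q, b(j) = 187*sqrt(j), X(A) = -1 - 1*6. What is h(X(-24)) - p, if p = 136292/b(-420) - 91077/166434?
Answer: -357987/55478 + 68146*I*sqrt(105)/19635 ≈ -6.4528 + 35.563*I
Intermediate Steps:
X(A) = -7 (X(A) = -1 - 6 = -7)
p = -30359/55478 - 68146*I*sqrt(105)/19635 (p = 136292/((187*sqrt(-420))) - 91077/166434 = 136292/((187*(2*I*sqrt(105)))) - 91077*1/166434 = 136292/((374*I*sqrt(105))) - 30359/55478 = 136292*(-I*sqrt(105)/39270) - 30359/55478 = -68146*I*sqrt(105)/19635 - 30359/55478 = -30359/55478 - 68146*I*sqrt(105)/19635 ≈ -0.54723 - 35.563*I)
h(X(-24)) - p = -7 - (-30359/55478 - 68146*I*sqrt(105)/19635) = -7 + (30359/55478 + 68146*I*sqrt(105)/19635) = -357987/55478 + 68146*I*sqrt(105)/19635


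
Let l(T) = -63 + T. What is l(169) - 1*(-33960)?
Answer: 34066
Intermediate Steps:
l(169) - 1*(-33960) = (-63 + 169) - 1*(-33960) = 106 + 33960 = 34066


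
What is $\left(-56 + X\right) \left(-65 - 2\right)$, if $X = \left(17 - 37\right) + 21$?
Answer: $3685$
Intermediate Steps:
$X = 1$ ($X = -20 + 21 = 1$)
$\left(-56 + X\right) \left(-65 - 2\right) = \left(-56 + 1\right) \left(-65 - 2\right) = - 55 \left(-65 - 2\right) = \left(-55\right) \left(-67\right) = 3685$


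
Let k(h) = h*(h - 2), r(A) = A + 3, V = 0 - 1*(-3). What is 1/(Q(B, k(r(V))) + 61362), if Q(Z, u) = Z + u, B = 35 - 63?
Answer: 1/61358 ≈ 1.6298e-5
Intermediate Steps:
V = 3 (V = 0 + 3 = 3)
r(A) = 3 + A
B = -28
k(h) = h*(-2 + h)
1/(Q(B, k(r(V))) + 61362) = 1/((-28 + (3 + 3)*(-2 + (3 + 3))) + 61362) = 1/((-28 + 6*(-2 + 6)) + 61362) = 1/((-28 + 6*4) + 61362) = 1/((-28 + 24) + 61362) = 1/(-4 + 61362) = 1/61358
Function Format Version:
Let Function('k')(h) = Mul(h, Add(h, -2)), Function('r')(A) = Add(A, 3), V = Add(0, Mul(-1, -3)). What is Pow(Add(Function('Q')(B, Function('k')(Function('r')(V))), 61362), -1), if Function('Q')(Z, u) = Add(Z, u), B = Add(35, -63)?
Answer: Rational(1, 61358) ≈ 1.6298e-5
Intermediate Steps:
V = 3 (V = Add(0, 3) = 3)
Function('r')(A) = Add(3, A)
B = -28
Function('k')(h) = Mul(h, Add(-2, h))
Pow(Add(Function('Q')(B, Function('k')(Function('r')(V))), 61362), -1) = Pow(Add(Add(-28, Mul(Add(3, 3), Add(-2, Add(3, 3)))), 61362), -1) = Pow(Add(Add(-28, Mul(6, Add(-2, 6))), 61362), -1) = Pow(Add(Add(-28, Mul(6, 4)), 61362), -1) = Pow(Add(Add(-28, 24), 61362), -1) = Pow(Add(-4, 61362), -1) = Pow(61358, -1) = Rational(1, 61358)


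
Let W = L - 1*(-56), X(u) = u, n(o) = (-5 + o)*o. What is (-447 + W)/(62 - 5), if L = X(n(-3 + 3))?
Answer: -391/57 ≈ -6.8596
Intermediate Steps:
n(o) = o*(-5 + o)
L = 0 (L = (-3 + 3)*(-5 + (-3 + 3)) = 0*(-5 + 0) = 0*(-5) = 0)
W = 56 (W = 0 - 1*(-56) = 0 + 56 = 56)
(-447 + W)/(62 - 5) = (-447 + 56)/(62 - 5) = -391/57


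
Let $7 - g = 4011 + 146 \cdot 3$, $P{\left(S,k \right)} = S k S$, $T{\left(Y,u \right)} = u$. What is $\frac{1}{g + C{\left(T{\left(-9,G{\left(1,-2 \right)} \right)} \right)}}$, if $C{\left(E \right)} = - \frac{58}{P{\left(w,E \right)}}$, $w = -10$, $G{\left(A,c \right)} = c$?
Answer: $- \frac{100}{444171} \approx -0.00022514$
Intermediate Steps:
$P{\left(S,k \right)} = k S^{2}$
$g = -4442$ ($g = 7 - \left(4011 + 146 \cdot 3\right) = 7 - \left(4011 + 438\right) = 7 - 4449 = -4442$)
$C{\left(E \right)} = - \frac{29}{50 E}$ ($C{\left(E \right)} = - \frac{58}{E \left(-10\right)^{2}} = - \frac{58}{E 100} = - \frac{58}{100 E} = - 58 \frac{1}{100 E} = - \frac{29}{50 E}$)
$\frac{1}{g + C{\left(T{\left(-9,G{\left(1,-2 \right)} \right)} \right)}} = \frac{1}{-4442 - \frac{29}{50 \left(-2\right)}} = \frac{1}{-4442 - - \frac{29}{100}} = \frac{1}{-4442 + \frac{29}{100}} = \frac{1}{- \frac{444171}{100}} = - \frac{100}{444171}$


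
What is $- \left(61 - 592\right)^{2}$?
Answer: $-281961$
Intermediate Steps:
$- \left(61 - 592\right)^{2} = - \left(-531\right)^{2} = \left(-1\right) 281961 = -281961$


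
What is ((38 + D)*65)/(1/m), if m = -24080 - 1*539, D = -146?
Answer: 172825380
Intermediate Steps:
m = -24619 (m = -24080 - 539 = -24619)
((38 + D)*65)/(1/m) = ((38 - 146)*65)/(1/(-24619)) = (-108*65)/(-1/24619) = -7020*(-24619) = 172825380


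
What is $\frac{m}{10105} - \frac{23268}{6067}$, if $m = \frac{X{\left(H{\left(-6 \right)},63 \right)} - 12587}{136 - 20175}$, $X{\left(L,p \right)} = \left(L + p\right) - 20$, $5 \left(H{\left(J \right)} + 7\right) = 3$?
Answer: $- \frac{23557782295916}{6142658371825} \approx -3.8351$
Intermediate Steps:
$H{\left(J \right)} = - \frac{32}{5}$ ($H{\left(J \right)} = -7 + \frac{1}{5} \cdot 3 = -7 + \frac{3}{5} = - \frac{32}{5}$)
$X{\left(L,p \right)} = -20 + L + p$
$m = \frac{62752}{100195}$ ($m = \frac{\left(-20 - \frac{32}{5} + 63\right) - 12587}{136 - 20175} = \frac{\frac{183}{5} - 12587}{-20039} = \left(- \frac{62752}{5}\right) \left(- \frac{1}{20039}\right) = \frac{62752}{100195} \approx 0.6263$)
$\frac{m}{10105} - \frac{23268}{6067} = \frac{62752}{100195 \cdot 10105} - \frac{23268}{6067} = \frac{62752}{100195} \cdot \frac{1}{10105} - \frac{23268}{6067} = \frac{62752}{1012470475} - \frac{23268}{6067} = - \frac{23557782295916}{6142658371825}$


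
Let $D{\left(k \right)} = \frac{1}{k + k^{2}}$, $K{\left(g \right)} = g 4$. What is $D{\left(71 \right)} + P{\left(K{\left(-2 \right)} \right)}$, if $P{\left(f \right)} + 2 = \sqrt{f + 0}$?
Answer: $- \frac{10223}{5112} + 2 i \sqrt{2} \approx -1.9998 + 2.8284 i$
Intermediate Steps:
$K{\left(g \right)} = 4 g$
$P{\left(f \right)} = -2 + \sqrt{f}$ ($P{\left(f \right)} = -2 + \sqrt{f + 0} = -2 + \sqrt{f}$)
$D{\left(71 \right)} + P{\left(K{\left(-2 \right)} \right)} = \frac{1}{71 \left(1 + 71\right)} - \left(2 - \sqrt{4 \left(-2\right)}\right) = \frac{1}{71 \cdot 72} - \left(2 - \sqrt{-8}\right) = \frac{1}{71} \cdot \frac{1}{72} - \left(2 - 2 i \sqrt{2}\right) = \frac{1}{5112} - \left(2 - 2 i \sqrt{2}\right) = - \frac{10223}{5112} + 2 i \sqrt{2}$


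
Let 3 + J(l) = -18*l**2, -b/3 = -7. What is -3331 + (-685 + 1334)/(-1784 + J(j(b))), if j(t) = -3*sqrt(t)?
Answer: -17285208/5189 ≈ -3331.1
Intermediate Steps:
b = 21 (b = -3*(-7) = 21)
J(l) = -3 - 18*l**2
-3331 + (-685 + 1334)/(-1784 + J(j(b))) = -3331 + (-685 + 1334)/(-1784 + (-3 - 18*(-3*sqrt(21))**2)) = -3331 + 649/(-1784 + (-3 - 18*189)) = -3331 + 649/(-1784 + (-3 - 3402)) = -3331 + 649/(-1784 - 3405) = -3331 + 649/(-5189) = -3331 + 649*(-1/5189) = -3331 - 649/5189 = -17285208/5189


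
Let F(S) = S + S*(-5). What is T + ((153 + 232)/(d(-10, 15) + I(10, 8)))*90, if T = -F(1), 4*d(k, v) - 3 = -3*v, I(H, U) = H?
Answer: -69296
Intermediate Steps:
d(k, v) = ¾ - 3*v/4 (d(k, v) = ¾ + (-3*v)/4 = ¾ - 3*v/4)
F(S) = -4*S (F(S) = S - 5*S = -4*S)
T = 4 (T = -(-4) = -1*(-4) = 4)
T + ((153 + 232)/(d(-10, 15) + I(10, 8)))*90 = 4 + ((153 + 232)/((¾ - ¾*15) + 10))*90 = 4 + (385/((¾ - 45/4) + 10))*90 = 4 + (385/(-21/2 + 10))*90 = 4 + (385/(-½))*90 = 4 + (385*(-2))*90 = 4 - 770*90 = 4 - 69300 = -69296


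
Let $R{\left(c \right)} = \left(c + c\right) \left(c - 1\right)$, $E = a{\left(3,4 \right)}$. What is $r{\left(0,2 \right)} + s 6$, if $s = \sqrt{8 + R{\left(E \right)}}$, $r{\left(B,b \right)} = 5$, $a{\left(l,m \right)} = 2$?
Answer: $5 + 12 \sqrt{3} \approx 25.785$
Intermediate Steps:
$E = 2$
$R{\left(c \right)} = 2 c \left(-1 + c\right)$
$s = 2 \sqrt{3}$ ($s = \sqrt{8 + 2 \cdot 2 \left(-1 + 2\right)} = \sqrt{8 + 2 \cdot 2 \cdot 1} = \sqrt{8 + 4} = \sqrt{12} = 2 \sqrt{3} \approx 3.4641$)
$r{\left(0,2 \right)} + s 6 = 5 + 2 \sqrt{3} \cdot 6 = 5 + 12 \sqrt{3}$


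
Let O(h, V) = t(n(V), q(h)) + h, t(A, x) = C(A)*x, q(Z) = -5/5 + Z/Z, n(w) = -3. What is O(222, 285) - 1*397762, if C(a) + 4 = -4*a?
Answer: -397540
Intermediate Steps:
C(a) = -4 - 4*a
q(Z) = 0 (q(Z) = -5*⅕ + 1 = -1 + 1 = 0)
t(A, x) = x*(-4 - 4*A) (t(A, x) = (-4 - 4*A)*x = x*(-4 - 4*A))
O(h, V) = h (O(h, V) = -4*0*(1 - 3) + h = -4*0*(-2) + h = 0 + h = h)
O(222, 285) - 1*397762 = 222 - 1*397762 = 222 - 397762 = -397540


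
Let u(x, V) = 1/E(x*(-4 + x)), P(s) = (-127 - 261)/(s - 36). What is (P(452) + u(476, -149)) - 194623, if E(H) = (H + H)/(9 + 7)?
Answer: -142111281643/730184 ≈ -1.9462e+5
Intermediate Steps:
E(H) = H/8 (E(H) = (2*H)/16 = (2*H)*(1/16) = H/8)
P(s) = -388/(-36 + s)
u(x, V) = 8/(x*(-4 + x)) (u(x, V) = 1/((x*(-4 + x))/8) = 1/(x*(-4 + x)/8) = 8/(x*(-4 + x)))
(P(452) + u(476, -149)) - 194623 = (-388/(-36 + 452) + 8/(476*(-4 + 476))) - 194623 = (-388/416 + 8*(1/476)/472) - 194623 = (-388*1/416 + 8*(1/476)*(1/472)) - 194623 = (-97/104 + 1/28084) - 194623 = -681011/730184 - 194623 = -142111281643/730184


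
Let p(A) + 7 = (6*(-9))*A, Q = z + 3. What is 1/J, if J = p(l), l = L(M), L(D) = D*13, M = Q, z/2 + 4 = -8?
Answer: 1/14735 ≈ 6.7866e-5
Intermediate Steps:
z = -24 (z = -8 + 2*(-8) = -8 - 16 = -24)
Q = -21 (Q = -24 + 3 = -21)
M = -21
L(D) = 13*D
l = -273 (l = 13*(-21) = -273)
p(A) = -7 - 54*A (p(A) = -7 + (6*(-9))*A = -7 - 54*A)
J = 14735 (J = -7 - 54*(-273) = -7 + 14742 = 14735)
1/J = 1/14735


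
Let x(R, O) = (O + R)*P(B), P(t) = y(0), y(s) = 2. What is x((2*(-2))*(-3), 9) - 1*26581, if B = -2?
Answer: -26539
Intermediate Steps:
P(t) = 2
x(R, O) = 2*O + 2*R (x(R, O) = (O + R)*2 = 2*O + 2*R)
x((2*(-2))*(-3), 9) - 1*26581 = (2*9 + 2*((2*(-2))*(-3))) - 1*26581 = (18 + 2*(-4*(-3))) - 26581 = (18 + 2*12) - 26581 = (18 + 24) - 26581 = 42 - 26581 = -26539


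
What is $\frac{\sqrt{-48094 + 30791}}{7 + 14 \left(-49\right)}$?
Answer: $- \frac{11 i \sqrt{143}}{679} \approx - 0.19373 i$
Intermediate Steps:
$\frac{\sqrt{-48094 + 30791}}{7 + 14 \left(-49\right)} = \frac{\sqrt{-17303}}{7 - 686} = \frac{11 i \sqrt{143}}{-679} = 11 i \sqrt{143} \left(- \frac{1}{679}\right) = - \frac{11 i \sqrt{143}}{679}$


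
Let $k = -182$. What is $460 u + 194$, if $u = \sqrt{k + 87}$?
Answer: $194 + 460 i \sqrt{95} \approx 194.0 + 4483.5 i$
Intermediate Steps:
$u = i \sqrt{95}$ ($u = \sqrt{-182 + 87} = \sqrt{-95} = i \sqrt{95} \approx 9.7468 i$)
$460 u + 194 = 460 i \sqrt{95} + 194 = 194 + 460 i \sqrt{95}$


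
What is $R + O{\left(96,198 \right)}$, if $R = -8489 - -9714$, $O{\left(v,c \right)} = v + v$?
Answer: $1417$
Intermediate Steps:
$O{\left(v,c \right)} = 2 v$
$R = 1225$ ($R = -8489 + 9714 = 1225$)
$R + O{\left(96,198 \right)} = 1225 + 2 \cdot 96 = 1225 + 192 = 1417$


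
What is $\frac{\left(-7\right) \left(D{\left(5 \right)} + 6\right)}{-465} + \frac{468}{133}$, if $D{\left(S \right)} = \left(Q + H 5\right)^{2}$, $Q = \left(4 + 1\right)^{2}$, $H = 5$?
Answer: $\frac{2550706}{61845} \approx 41.244$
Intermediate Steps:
$Q = 25$ ($Q = 5^{2} = 25$)
$D{\left(S \right)} = 2500$ ($D{\left(S \right)} = \left(25 + 5 \cdot 5\right)^{2} = \left(25 + 25\right)^{2} = 50^{2} = 2500$)
$\frac{\left(-7\right) \left(D{\left(5 \right)} + 6\right)}{-465} + \frac{468}{133} = \frac{\left(-7\right) \left(2500 + 6\right)}{-465} + \frac{468}{133} = \left(-7\right) 2506 \left(- \frac{1}{465}\right) + 468 \cdot \frac{1}{133} = \left(-17542\right) \left(- \frac{1}{465}\right) + \frac{468}{133} = \frac{17542}{465} + \frac{468}{133} = \frac{2550706}{61845}$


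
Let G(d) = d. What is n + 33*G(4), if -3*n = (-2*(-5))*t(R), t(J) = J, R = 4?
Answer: 356/3 ≈ 118.67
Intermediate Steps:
n = -40/3 (n = -(-2*(-5))*4/3 = -10*4/3 = -⅓*40 = -40/3 ≈ -13.333)
n + 33*G(4) = -40/3 + 33*4 = -40/3 + 132 = 356/3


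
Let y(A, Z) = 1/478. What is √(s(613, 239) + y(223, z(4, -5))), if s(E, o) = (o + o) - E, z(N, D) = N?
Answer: I*√30844862/478 ≈ 11.619*I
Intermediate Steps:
y(A, Z) = 1/478
s(E, o) = -E + 2*o (s(E, o) = 2*o - E = -E + 2*o)
√(s(613, 239) + y(223, z(4, -5))) = √((-1*613 + 2*239) + 1/478) = √((-613 + 478) + 1/478) = √(-135 + 1/478) = √(-64529/478) = I*√30844862/478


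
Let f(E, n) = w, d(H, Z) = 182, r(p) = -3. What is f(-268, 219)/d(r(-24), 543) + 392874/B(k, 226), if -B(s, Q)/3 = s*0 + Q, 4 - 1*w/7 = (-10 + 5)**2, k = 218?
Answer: -1704827/2938 ≈ -580.27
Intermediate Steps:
w = -147 (w = 28 - 7*(-10 + 5)**2 = 28 - 7*(-5)**2 = 28 - 7*25 = 28 - 175 = -147)
B(s, Q) = -3*Q (B(s, Q) = -3*(s*0 + Q) = -3*(0 + Q) = -3*Q)
f(E, n) = -147
f(-268, 219)/d(r(-24), 543) + 392874/B(k, 226) = -147/182 + 392874/((-3*226)) = -147*1/182 + 392874/(-678) = -21/26 + 392874*(-1/678) = -21/26 - 65479/113 = -1704827/2938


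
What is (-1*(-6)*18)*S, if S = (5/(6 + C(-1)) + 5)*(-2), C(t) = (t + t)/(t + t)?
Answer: -8640/7 ≈ -1234.3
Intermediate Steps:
C(t) = 1 (C(t) = (2*t)/((2*t)) = (2*t)*(1/(2*t)) = 1)
S = -80/7 (S = (5/(6 + 1) + 5)*(-2) = (5/7 + 5)*(-2) = (40/7)*(-2) = -80/7 ≈ -11.429)
(-1*(-6)*18)*S = (-1*(-6)*18)*(-80/7) = (6*18)*(-80/7) = 108*(-80/7) = -8640/7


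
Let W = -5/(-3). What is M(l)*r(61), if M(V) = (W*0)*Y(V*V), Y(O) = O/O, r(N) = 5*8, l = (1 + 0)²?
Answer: 0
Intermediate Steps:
l = 1 (l = 1² = 1)
W = 5/3 (W = -5*(-⅓) = 5/3 ≈ 1.6667)
r(N) = 40
Y(O) = 1
M(V) = 0 (M(V) = ((5/3)*0)*1 = 0*1 = 0)
M(l)*r(61) = 0*40 = 0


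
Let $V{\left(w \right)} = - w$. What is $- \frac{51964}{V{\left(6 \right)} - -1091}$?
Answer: $- \frac{51964}{1085} \approx -47.893$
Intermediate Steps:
$- \frac{51964}{V{\left(6 \right)} - -1091} = - \frac{51964}{\left(-1\right) 6 - -1091} = - \frac{51964}{-6 + 1091} = - \frac{51964}{1085}$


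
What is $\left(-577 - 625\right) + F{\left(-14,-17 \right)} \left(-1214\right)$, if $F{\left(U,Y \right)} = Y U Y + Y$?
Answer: $4931280$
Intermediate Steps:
$F{\left(U,Y \right)} = Y + U Y^{2}$ ($F{\left(U,Y \right)} = U Y Y + Y = U Y^{2} + Y = Y + U Y^{2}$)
$\left(-577 - 625\right) + F{\left(-14,-17 \right)} \left(-1214\right) = \left(-577 - 625\right) + - 17 \left(1 - -238\right) \left(-1214\right) = \left(-577 - 625\right) + - 17 \left(1 + 238\right) \left(-1214\right) = -1202 + \left(-17\right) 239 \left(-1214\right) = -1202 - -4932482 = -1202 + 4932482 = 4931280$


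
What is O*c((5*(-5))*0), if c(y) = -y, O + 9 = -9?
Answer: 0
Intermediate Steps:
O = -18 (O = -9 - 9 = -18)
O*c((5*(-5))*0) = -(-18)*(5*(-5))*0 = -(-18)*(-25*0) = -(-18)*0 = -18*0 = 0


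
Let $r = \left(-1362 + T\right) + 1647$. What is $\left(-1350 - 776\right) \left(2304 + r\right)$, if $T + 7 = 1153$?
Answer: $-7940610$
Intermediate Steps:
$T = 1146$ ($T = -7 + 1153 = 1146$)
$r = 1431$ ($r = \left(-1362 + 1146\right) + 1647 = -216 + 1647 = 1431$)
$\left(-1350 - 776\right) \left(2304 + r\right) = \left(-1350 - 776\right) \left(2304 + 1431\right) = \left(-2126\right) 3735 = -7940610$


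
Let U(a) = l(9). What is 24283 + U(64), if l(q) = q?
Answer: 24292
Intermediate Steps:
U(a) = 9
24283 + U(64) = 24283 + 9 = 24292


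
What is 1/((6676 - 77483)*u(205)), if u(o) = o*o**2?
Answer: -1/610011155875 ≈ -1.6393e-12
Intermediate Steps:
u(o) = o**3
1/((6676 - 77483)*u(205)) = 1/((6676 - 77483)*(205**3)) = 1/(-70807*8615125) = -1/70807*1/8615125 = -1/610011155875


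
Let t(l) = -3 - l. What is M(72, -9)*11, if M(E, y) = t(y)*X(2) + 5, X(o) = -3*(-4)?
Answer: 847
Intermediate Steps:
X(o) = 12
M(E, y) = -31 - 12*y (M(E, y) = (-3 - y)*12 + 5 = (-36 - 12*y) + 5 = -31 - 12*y)
M(72, -9)*11 = (-31 - 12*(-9))*11 = (-31 + 108)*11 = 77*11 = 847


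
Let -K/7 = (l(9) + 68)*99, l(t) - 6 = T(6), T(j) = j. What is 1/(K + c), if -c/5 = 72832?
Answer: -1/419600 ≈ -2.3832e-6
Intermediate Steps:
c = -364160 (c = -5*72832 = -364160)
l(t) = 12 (l(t) = 6 + 6 = 12)
K = -55440 (K = -7*(12 + 68)*99 = -560*99 = -7*7920 = -55440)
1/(K + c) = 1/(-55440 - 364160) = 1/(-419600) = -1/419600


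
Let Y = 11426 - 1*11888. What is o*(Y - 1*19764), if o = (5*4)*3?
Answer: -1213560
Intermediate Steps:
o = 60 (o = 20*3 = 60)
Y = -462 (Y = 11426 - 11888 = -462)
o*(Y - 1*19764) = 60*(-462 - 1*19764) = 60*(-462 - 19764) = 60*(-20226) = -1213560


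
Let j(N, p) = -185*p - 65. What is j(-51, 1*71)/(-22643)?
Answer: 13200/22643 ≈ 0.58296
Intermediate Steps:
j(N, p) = -65 - 185*p
j(-51, 1*71)/(-22643) = (-65 - 185*71)/(-22643) = (-65 - 185*71)*(-1/22643) = (-65 - 13135)*(-1/22643) = -13200*(-1/22643) = 13200/22643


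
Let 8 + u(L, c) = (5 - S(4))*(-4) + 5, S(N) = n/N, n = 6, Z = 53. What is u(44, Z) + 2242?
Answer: 2225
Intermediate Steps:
S(N) = 6/N
u(L, c) = -17 (u(L, c) = -8 + ((5 - 6/4)*(-4) + 5) = -8 + ((5 - 1*3/2)*(-4) + 5) = -8 + ((5 - 3/2)*(-4) + 5) = -8 + ((7/2)*(-4) + 5) = -8 + (-14 + 5) = -8 - 9 = -17)
u(44, Z) + 2242 = -17 + 2242 = 2225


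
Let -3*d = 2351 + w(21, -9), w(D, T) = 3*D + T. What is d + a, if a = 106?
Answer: -2087/3 ≈ -695.67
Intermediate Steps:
w(D, T) = T + 3*D
d = -2405/3 (d = -(2351 + (-9 + 3*21))/3 = -(2351 + (-9 + 63))/3 = -(2351 + 54)/3 = -1/3*2405 = -2405/3 ≈ -801.67)
d + a = -2405/3 + 106 = -2087/3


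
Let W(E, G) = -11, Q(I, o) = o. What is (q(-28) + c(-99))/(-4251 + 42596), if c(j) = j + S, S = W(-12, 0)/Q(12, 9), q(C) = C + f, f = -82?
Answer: -1892/345105 ≈ -0.0054824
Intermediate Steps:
q(C) = -82 + C (q(C) = C - 82 = -82 + C)
S = -11/9 ≈ -1.2222
c(j) = -11/9 + j (c(j) = j - 11/9 = -11/9 + j)
(q(-28) + c(-99))/(-4251 + 42596) = ((-82 - 28) + (-11/9 - 99))/(-4251 + 42596) = (-110 - 902/9)/38345 = -1892/9*1/38345 = -1892/345105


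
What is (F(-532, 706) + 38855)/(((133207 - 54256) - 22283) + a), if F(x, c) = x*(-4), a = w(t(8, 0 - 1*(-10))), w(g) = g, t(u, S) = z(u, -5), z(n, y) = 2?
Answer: 13661/18890 ≈ 0.72319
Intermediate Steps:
t(u, S) = 2
a = 2
F(x, c) = -4*x
(F(-532, 706) + 38855)/(((133207 - 54256) - 22283) + a) = (-4*(-532) + 38855)/(((133207 - 54256) - 22283) + 2) = (2128 + 38855)/((78951 - 22283) + 2) = 40983/(56668 + 2) = 40983/56670 = 40983*(1/56670) = 13661/18890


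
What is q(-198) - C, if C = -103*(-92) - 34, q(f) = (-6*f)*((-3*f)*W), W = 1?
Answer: 696230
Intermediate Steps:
q(f) = 18*f² (q(f) = (-6*f)*(-3*f*1) = (-6*f)*(-3*f) = 18*f²)
C = 9442 (C = 9476 - 34 = 9442)
q(-198) - C = 18*(-198)² - 1*9442 = 18*39204 - 9442 = 705672 - 9442 = 696230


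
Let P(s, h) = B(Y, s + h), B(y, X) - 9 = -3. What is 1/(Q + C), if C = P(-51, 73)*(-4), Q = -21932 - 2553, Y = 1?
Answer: -1/24509 ≈ -4.0801e-5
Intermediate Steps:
B(y, X) = 6 (B(y, X) = 9 - 3 = 6)
P(s, h) = 6
Q = -24485
C = -24 (C = 6*(-4) = -24)
1/(Q + C) = 1/(-24485 - 24) = 1/(-24509) = -1/24509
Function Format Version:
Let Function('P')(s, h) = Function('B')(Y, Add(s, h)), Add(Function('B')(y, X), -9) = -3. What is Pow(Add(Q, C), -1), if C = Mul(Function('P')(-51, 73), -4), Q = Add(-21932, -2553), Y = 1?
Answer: Rational(-1, 24509) ≈ -4.0801e-5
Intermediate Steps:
Function('B')(y, X) = 6 (Function('B')(y, X) = Add(9, -3) = 6)
Function('P')(s, h) = 6
Q = -24485
C = -24 (C = Mul(6, -4) = -24)
Pow(Add(Q, C), -1) = Pow(Add(-24485, -24), -1) = Pow(-24509, -1) = Rational(-1, 24509)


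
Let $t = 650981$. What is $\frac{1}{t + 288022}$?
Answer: $\frac{1}{939003} \approx 1.065 \cdot 10^{-6}$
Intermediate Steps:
$\frac{1}{t + 288022} = \frac{1}{650981 + 288022} = \frac{1}{939003}$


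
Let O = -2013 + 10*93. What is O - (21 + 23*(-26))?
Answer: -506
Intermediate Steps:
O = -1083 (O = -2013 + 930 = -1083)
O - (21 + 23*(-26)) = -1083 - (21 + 23*(-26)) = -1083 - (21 - 598) = -1083 - 1*(-577) = -1083 + 577 = -506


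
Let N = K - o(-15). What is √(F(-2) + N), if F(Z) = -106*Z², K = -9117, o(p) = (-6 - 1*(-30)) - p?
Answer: 2*I*√2395 ≈ 97.877*I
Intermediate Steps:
o(p) = 24 - p (o(p) = (-6 + 30) - p = 24 - p)
N = -9156 (N = -9117 - (24 - 1*(-15)) = -9117 - (24 + 15) = -9117 - 1*39 = -9117 - 39 = -9156)
√(F(-2) + N) = √(-106*(-2)² - 9156) = √(-106*4 - 9156) = √(-424 - 9156) = √(-9580) = 2*I*√2395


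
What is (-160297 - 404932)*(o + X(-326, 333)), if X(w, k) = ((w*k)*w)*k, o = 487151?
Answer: -6661408320746935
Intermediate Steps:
X(w, k) = k**2*w**2 (X(w, k) = ((k*w)*w)*k = (k*w**2)*k = k**2*w**2)
(-160297 - 404932)*(o + X(-326, 333)) = (-160297 - 404932)*(487151 + 333**2*(-326)**2) = -565229*(487151 + 110889*106276) = -565229*(487151 + 11784839364) = -565229*11785326515 = -6661408320746935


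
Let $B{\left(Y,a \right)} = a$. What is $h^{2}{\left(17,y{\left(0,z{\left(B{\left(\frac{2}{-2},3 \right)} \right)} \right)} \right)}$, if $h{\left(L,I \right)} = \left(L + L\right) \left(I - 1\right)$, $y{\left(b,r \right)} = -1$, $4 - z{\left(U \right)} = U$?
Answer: $4624$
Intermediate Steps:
$z{\left(U \right)} = 4 - U$
$h{\left(L,I \right)} = 2 L \left(-1 + I\right)$
$h^{2}{\left(17,y{\left(0,z{\left(B{\left(\frac{2}{-2},3 \right)} \right)} \right)} \right)} = \left(2 \cdot 17 \left(-1 - 1\right)\right)^{2} = \left(2 \cdot 17 \left(-2\right)\right)^{2} = \left(-68\right)^{2} = 4624$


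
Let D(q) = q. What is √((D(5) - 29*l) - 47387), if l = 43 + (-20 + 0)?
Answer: I*√48049 ≈ 219.2*I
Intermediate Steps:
l = 23 (l = 43 - 20 = 23)
√((D(5) - 29*l) - 47387) = √((5 - 29*23) - 47387) = √((5 - 667) - 47387) = √(-662 - 47387) = √(-48049) = I*√48049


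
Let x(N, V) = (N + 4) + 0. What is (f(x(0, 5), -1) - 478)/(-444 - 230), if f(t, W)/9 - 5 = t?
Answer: 397/674 ≈ 0.58902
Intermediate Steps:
x(N, V) = 4 + N (x(N, V) = (4 + N) + 0 = 4 + N)
f(t, W) = 45 + 9*t
(f(x(0, 5), -1) - 478)/(-444 - 230) = ((45 + 9*(4 + 0)) - 478)/(-444 - 230) = ((45 + 9*4) - 478)/(-674) = ((45 + 36) - 478)*(-1/674) = (81 - 478)*(-1/674) = -397*(-1/674) = 397/674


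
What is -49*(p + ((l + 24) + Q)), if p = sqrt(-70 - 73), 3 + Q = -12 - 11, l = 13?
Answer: -539 - 49*I*sqrt(143) ≈ -539.0 - 585.96*I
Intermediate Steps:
Q = -26 (Q = -3 + (-12 - 11) = -3 - 23 = -26)
p = I*sqrt(143) (p = sqrt(-143) = I*sqrt(143) ≈ 11.958*I)
-49*(p + ((l + 24) + Q)) = -49*(I*sqrt(143) + ((13 + 24) - 26)) = -49*(I*sqrt(143) + (37 - 26)) = -49*(I*sqrt(143) + 11) = -49*(11 + I*sqrt(143)) = -539 - 49*I*sqrt(143)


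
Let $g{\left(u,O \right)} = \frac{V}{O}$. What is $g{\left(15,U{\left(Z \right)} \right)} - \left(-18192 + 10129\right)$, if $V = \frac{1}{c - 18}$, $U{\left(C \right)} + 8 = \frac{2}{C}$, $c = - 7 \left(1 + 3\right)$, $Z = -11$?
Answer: $\frac{33380831}{4140} \approx 8063.0$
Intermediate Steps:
$c = -28$ ($c = \left(-7\right) 4 = -28$)
$U{\left(C \right)} = -8 + \frac{2}{C}$
$V = - \frac{1}{46}$ ($V = \frac{1}{-28 - 18} = \frac{1}{-46} = - \frac{1}{46} \approx -0.021739$)
$g{\left(u,O \right)} = - \frac{1}{46 O}$
$g{\left(15,U{\left(Z \right)} \right)} - \left(-18192 + 10129\right) = - \frac{1}{46 \left(-8 + \frac{2}{-11}\right)} - \left(-18192 + 10129\right) = - \frac{1}{46 \left(-8 + 2 \left(- \frac{1}{11}\right)\right)} - -8063 = - \frac{1}{46 \left(-8 - \frac{2}{11}\right)} + 8063 = - \frac{1}{46 \left(- \frac{90}{11}\right)} + 8063 = \left(- \frac{1}{46}\right) \left(- \frac{11}{90}\right) + 8063 = \frac{11}{4140} + 8063 = \frac{33380831}{4140}$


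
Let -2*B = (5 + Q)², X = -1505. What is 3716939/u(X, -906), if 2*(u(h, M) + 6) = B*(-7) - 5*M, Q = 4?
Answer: 14867756/9603 ≈ 1548.2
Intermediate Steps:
B = -81/2 (B = -(5 + 4)²/2 = -½*9² = -½*81 = -81/2 ≈ -40.500)
u(h, M) = 543/4 - 5*M/2 (u(h, M) = -6 + (-81/2*(-7) - 5*M)/2 = -6 + (567/2 - 5*M)/2 = -6 + (567/4 - 5*M/2) = 543/4 - 5*M/2)
3716939/u(X, -906) = 3716939/(543/4 - 5/2*(-906)) = 3716939/(543/4 + 2265) = 3716939/(9603/4) = 3716939*(4/9603) = 14867756/9603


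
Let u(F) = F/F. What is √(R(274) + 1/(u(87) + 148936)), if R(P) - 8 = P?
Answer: √6255389000195/148937 ≈ 16.793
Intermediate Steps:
u(F) = 1
R(P) = 8 + P
√(R(274) + 1/(u(87) + 148936)) = √((8 + 274) + 1/(1 + 148936)) = √(282 + 1/148937) = √(42000235/148937) = √6255389000195/148937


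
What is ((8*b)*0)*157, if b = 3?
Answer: 0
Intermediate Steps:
((8*b)*0)*157 = ((8*3)*0)*157 = (24*0)*157 = 0*157 = 0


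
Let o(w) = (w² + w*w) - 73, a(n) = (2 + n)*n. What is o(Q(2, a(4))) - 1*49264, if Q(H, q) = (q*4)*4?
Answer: 245575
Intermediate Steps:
a(n) = n*(2 + n)
Q(H, q) = 16*q (Q(H, q) = (4*q)*4 = 16*q)
o(w) = -73 + 2*w² (o(w) = (w² + w²) - 73 = 2*w² - 73 = -73 + 2*w²)
o(Q(2, a(4))) - 1*49264 = (-73 + 2*(16*(4*(2 + 4)))²) - 1*49264 = (-73 + 2*(16*(4*6))²) - 49264 = (-73 + 2*(16*24)²) - 49264 = (-73 + 2*384²) - 49264 = (-73 + 2*147456) - 49264 = (-73 + 294912) - 49264 = 294839 - 49264 = 245575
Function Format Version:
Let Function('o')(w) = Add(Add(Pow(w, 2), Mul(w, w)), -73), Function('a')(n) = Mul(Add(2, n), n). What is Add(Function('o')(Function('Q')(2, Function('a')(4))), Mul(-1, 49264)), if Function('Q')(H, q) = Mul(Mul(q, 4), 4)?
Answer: 245575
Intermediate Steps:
Function('a')(n) = Mul(n, Add(2, n))
Function('Q')(H, q) = Mul(16, q) (Function('Q')(H, q) = Mul(Mul(4, q), 4) = Mul(16, q))
Function('o')(w) = Add(-73, Mul(2, Pow(w, 2))) (Function('o')(w) = Add(Add(Pow(w, 2), Pow(w, 2)), -73) = Add(Mul(2, Pow(w, 2)), -73) = Add(-73, Mul(2, Pow(w, 2))))
Add(Function('o')(Function('Q')(2, Function('a')(4))), Mul(-1, 49264)) = Add(Add(-73, Mul(2, Pow(Mul(16, Mul(4, Add(2, 4))), 2))), Mul(-1, 49264)) = Add(Add(-73, Mul(2, Pow(Mul(16, Mul(4, 6)), 2))), -49264) = Add(Add(-73, Mul(2, Pow(Mul(16, 24), 2))), -49264) = Add(Add(-73, Mul(2, Pow(384, 2))), -49264) = Add(Add(-73, Mul(2, 147456)), -49264) = Add(Add(-73, 294912), -49264) = Add(294839, -49264) = 245575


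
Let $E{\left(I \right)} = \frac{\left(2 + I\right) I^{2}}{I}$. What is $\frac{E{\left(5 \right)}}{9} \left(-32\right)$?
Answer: $- \frac{1120}{9} \approx -124.44$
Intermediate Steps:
$E{\left(I \right)} = I \left(2 + I\right)$ ($E{\left(I \right)} = \frac{I^{2} \left(2 + I\right)}{I} = I \left(2 + I\right)$)
$\frac{E{\left(5 \right)}}{9} \left(-32\right) = \frac{5 \left(2 + 5\right)}{9} \left(-32\right) = 5 \cdot 7 \cdot \frac{1}{9} \left(-32\right) = 35 \cdot \frac{1}{9} \left(-32\right) = \frac{35}{9} \left(-32\right) = - \frac{1120}{9}$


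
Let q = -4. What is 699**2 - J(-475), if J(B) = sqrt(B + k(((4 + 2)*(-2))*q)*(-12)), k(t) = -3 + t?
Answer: 488601 - I*sqrt(1015) ≈ 4.886e+5 - 31.859*I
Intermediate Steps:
J(B) = sqrt(-540 + B) (J(B) = sqrt(B + (-3 + ((4 + 2)*(-2))*(-4))*(-12)) = sqrt(B + (-3 + (6*(-2))*(-4))*(-12)) = sqrt(B + (-3 - 12*(-4))*(-12)) = sqrt(B + (-3 + 48)*(-12)) = sqrt(B + 45*(-12)) = sqrt(B - 540) = sqrt(-540 + B))
699**2 - J(-475) = 699**2 - sqrt(-540 - 475) = 488601 - sqrt(-1015) = 488601 - I*sqrt(1015)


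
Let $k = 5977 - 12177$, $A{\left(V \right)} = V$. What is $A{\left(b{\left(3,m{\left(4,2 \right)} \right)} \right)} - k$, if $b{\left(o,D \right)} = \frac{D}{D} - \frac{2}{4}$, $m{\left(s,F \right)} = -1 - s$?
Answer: $\frac{12401}{2} \approx 6200.5$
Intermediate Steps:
$b{\left(o,D \right)} = \frac{1}{2}$ ($b{\left(o,D \right)} = 1 - \frac{1}{2} = \frac{1}{2}$)
$k = -6200$ ($k = 5977 - 12177 = -6200$)
$A{\left(b{\left(3,m{\left(4,2 \right)} \right)} \right)} - k = \frac{1}{2} - -6200 = \frac{1}{2} + 6200 = \frac{12401}{2}$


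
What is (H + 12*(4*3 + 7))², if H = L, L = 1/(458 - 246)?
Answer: 2336465569/44944 ≈ 51986.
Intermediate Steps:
L = 1/212 ≈ 0.0047170
H = 1/212 ≈ 0.0047170
(H + 12*(4*3 + 7))² = (1/212 + 12*(4*3 + 7))² = (1/212 + 12*(12 + 7))² = (1/212 + 12*19)² = (1/212 + 228)² = (48337/212)² = 2336465569/44944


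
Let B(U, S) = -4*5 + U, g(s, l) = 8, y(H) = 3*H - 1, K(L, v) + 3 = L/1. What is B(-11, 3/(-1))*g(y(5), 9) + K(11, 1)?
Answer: -240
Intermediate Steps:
K(L, v) = -3 + L (K(L, v) = -3 + L/1 = -3 + L*1 = -3 + L)
y(H) = -1 + 3*H
B(U, S) = -20 + U
B(-11, 3/(-1))*g(y(5), 9) + K(11, 1) = (-20 - 11)*8 + (-3 + 11) = -31*8 + 8 = -248 + 8 = -240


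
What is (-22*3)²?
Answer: 4356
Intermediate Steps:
(-22*3)² = (-66)² = 4356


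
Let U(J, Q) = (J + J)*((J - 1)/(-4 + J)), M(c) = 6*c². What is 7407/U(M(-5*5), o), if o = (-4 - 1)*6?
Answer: 4624437/4686250 ≈ 0.98681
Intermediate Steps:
o = -30 (o = -5*6 = -30)
U(J, Q) = 2*J*(-1 + J)/(-4 + J) (U(J, Q) = (2*J)*((-1 + J)/(-4 + J)) = 2*J*(-1 + J)/(-4 + J))
7407/U(M(-5*5), o) = 7407/((2*(6*(-5*5)²)*(-1 + 6*(-5*5)²)/(-4 + 6*(-5*5)²))) = 7407/((2*(6*(-25)²)*(-1 + 6*(-25)²)/(-4 + 6*(-25)²))) = 7407/((2*(6*625)*(-1 + 6*625)/(-4 + 6*625))) = 7407/((2*3750*(-1 + 3750)/(-4 + 3750))) = 7407/((2*3750*3749/3746)) = 7407/((2*3750*(1/3746)*3749)) = 7407/(14058750/1873) = 7407*(1873/14058750) = 4624437/4686250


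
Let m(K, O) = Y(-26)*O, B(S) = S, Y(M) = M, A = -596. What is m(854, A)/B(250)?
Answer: 7748/125 ≈ 61.984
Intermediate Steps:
m(K, O) = -26*O
m(854, A)/B(250) = -26*(-596)/250 = 15496*(1/250) = 7748/125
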